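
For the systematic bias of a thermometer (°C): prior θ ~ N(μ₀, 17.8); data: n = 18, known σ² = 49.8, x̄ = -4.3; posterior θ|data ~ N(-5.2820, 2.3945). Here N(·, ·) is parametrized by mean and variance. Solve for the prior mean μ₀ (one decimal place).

With known observation variance, the Normal–Normal posterior has precision τ_n = τ₀ + n/σ² and mean μ_n = (τ₀μ₀ + (n/σ²)x̄)/τ_n.
Here τ₀ = 1/17.8 = 0.056180 and τ_data = 18/49.8 = 0.361446, so τ_n = 0.417626.
Rearranging for μ₀: μ₀ = (μ_n·τ_n − τ_data·x̄)/τ₀ = (-5.2820·0.417626 − 0.361446·-4.3) / 0.056180 = -0.651683/0.056180 ≈ -11.6.

μ₀ = -11.6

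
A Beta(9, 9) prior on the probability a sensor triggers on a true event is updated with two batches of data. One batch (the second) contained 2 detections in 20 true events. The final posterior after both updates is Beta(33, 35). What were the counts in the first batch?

Because Beta–binomial updating is additive in the counts, the combined data contributed (α_post−α_prior, β_post−β_prior) successes and failures.
Total across both batches: 33−9=24 detections, 35−9=26 misses.
Subtract the second batch: 24−2=22 detections and 26−18=8 misses.

22 detections and 8 misses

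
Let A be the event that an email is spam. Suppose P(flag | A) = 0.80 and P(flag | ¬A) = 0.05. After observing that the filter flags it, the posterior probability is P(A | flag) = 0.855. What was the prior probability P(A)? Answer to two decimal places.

In odds form, posterior odds = prior odds × likelihood ratio, so prior odds = posterior odds ÷ LR.
Posterior odds = 0.855/(1−0.855) = 5.8966. LR = 0.80/0.05 = 16.0000.
Prior odds = 5.8966/16.0000 = 0.3685, so P(A) = 0.3685/(1+0.3685) ≈ 0.27.

P(A) = 0.27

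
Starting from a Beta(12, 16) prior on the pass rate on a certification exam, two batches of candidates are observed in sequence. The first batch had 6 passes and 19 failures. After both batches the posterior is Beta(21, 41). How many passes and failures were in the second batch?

3 passes and 6 failures

Sequential conjugate updates are equivalent to a single update on the pooled data, so total successes = posterior α − prior α and total failures = posterior β − prior β.
Total across both batches: 21−12=9 passes, 41−16=25 failures.
Subtract the first batch: 9−6=3 passes and 25−19=6 failures.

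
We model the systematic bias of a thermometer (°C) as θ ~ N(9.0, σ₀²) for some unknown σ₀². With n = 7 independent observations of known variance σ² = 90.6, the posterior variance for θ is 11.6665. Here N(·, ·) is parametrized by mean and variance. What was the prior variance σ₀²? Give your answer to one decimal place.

Posterior precision equals prior precision plus data precision: 1/σ_n² = 1/σ₀² + n/σ².
So 1/σ₀² = 1/11.6665 − 7/90.6 = 0.085716 − 0.077263 = 0.008453.
Hence σ₀² = 1/0.008453 ≈ 118.3.

σ₀² = 118.3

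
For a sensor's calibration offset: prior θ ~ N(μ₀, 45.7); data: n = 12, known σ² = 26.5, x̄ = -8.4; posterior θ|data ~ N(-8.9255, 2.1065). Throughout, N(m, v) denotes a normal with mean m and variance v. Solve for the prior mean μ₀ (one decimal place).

μ₀ = -19.8

The posterior mean is a precision-weighted average: μ_n = (τ₀μ₀ + τ_data·x̄)/(τ₀+τ_data), with τ₀=1/σ₀² and τ_data=n/σ².
Here τ₀ = 1/45.7 = 0.021882 and τ_data = 12/26.5 = 0.452830, so τ_n = 0.474712.
Rearranging for μ₀: μ₀ = (μ_n·τ_n − τ_data·x̄)/τ₀ = (-8.9255·0.474712 − 0.452830·-8.4) / 0.021882 = -0.433270/0.021882 ≈ -19.8.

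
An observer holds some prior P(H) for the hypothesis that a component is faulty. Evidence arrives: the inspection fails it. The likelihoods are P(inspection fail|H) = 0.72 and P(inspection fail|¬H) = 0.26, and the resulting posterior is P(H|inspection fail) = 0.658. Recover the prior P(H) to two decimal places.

P(H) = 0.41

In odds form, posterior odds = prior odds × likelihood ratio, so prior odds = posterior odds ÷ LR.
Posterior odds = 0.658/(1−0.658) = 1.9240. LR = 0.72/0.26 = 2.7692.
Prior odds = 1.9240/2.7692 = 0.6948, so P(H) = 0.6948/(1+0.6948) ≈ 0.41.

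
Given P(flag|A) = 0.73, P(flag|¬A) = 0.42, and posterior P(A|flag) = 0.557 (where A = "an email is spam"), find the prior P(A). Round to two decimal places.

Bayes' rule in odds form gives O(A|E) = O(A)·[P(E|A)/P(E|¬A)], hence O(A) = O(A|E)/LR.
Posterior odds = 0.557/(1−0.557) = 1.2573. LR = 0.73/0.42 = 1.7381.
Prior odds = 1.2573/1.7381 = 0.7234, so P(A) = 0.7234/(1+0.7234) ≈ 0.42.

P(A) = 0.42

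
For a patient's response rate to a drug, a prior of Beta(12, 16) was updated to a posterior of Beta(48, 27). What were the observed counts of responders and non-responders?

Beta is conjugate to the binomial likelihood: posterior = Beta(α+s, β+f).
Match parameters: s=48−12=36, f=27−16=11.

36 responders and 11 non-responders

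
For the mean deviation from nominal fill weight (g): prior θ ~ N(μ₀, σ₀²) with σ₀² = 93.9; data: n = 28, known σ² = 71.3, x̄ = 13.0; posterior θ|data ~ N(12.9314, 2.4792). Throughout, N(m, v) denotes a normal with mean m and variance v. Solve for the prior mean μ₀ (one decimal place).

With known observation variance, the Normal–Normal posterior has precision τ_n = τ₀ + n/σ² and mean μ_n = (τ₀μ₀ + (n/σ²)x̄)/τ_n.
Here τ₀ = 1/93.9 = 0.010650 and τ_data = 28/71.3 = 0.392707, so τ_n = 0.403357.
Rearranging for μ₀: μ₀ = (μ_n·τ_n − τ_data·x̄)/τ₀ = (12.9314·0.403357 − 0.392707·13.0) / 0.010650 = 0.110780/0.010650 ≈ 10.4.

μ₀ = 10.4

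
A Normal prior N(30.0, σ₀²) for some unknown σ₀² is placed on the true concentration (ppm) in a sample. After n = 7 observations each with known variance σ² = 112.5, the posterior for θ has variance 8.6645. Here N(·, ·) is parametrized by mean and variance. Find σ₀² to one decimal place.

σ₀² = 18.8

Posterior precision equals prior precision plus data precision: 1/σ_n² = 1/σ₀² + n/σ².
So 1/σ₀² = 1/8.6645 − 7/112.5 = 0.115413 − 0.062222 = 0.053191.
Hence σ₀² = 1/0.053191 ≈ 18.8.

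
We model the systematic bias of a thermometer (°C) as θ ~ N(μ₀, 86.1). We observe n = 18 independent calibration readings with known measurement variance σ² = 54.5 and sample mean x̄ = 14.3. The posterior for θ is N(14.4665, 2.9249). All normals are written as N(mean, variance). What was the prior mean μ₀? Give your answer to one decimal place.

With known observation variance, the Normal–Normal posterior has precision τ_n = τ₀ + n/σ² and mean μ_n = (τ₀μ₀ + (n/σ²)x̄)/τ_n.
Here τ₀ = 1/86.1 = 0.011614 and τ_data = 18/54.5 = 0.330275, so τ_n = 0.341889.
Rearranging for μ₀: μ₀ = (μ_n·τ_n − τ_data·x̄)/τ₀ = (14.4665·0.341889 − 0.330275·14.3) / 0.011614 = 0.223005/0.011614 ≈ 19.2.

μ₀ = 19.2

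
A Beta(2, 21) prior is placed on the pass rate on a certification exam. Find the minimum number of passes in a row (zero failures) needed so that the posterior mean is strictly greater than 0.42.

k = 14

After k passes and 0 failures the posterior is Beta(2+k, 21), with mean (2+k)/(2+21+k).
Set (2+k)/(23+k) > 0.42 and solve: k > (0.42·23 − 2)/(1 − 0.42) = 13.207.
The smallest integer exceeding 13.207 is 14, and checking k=14: (16)/(37) = 0.4324 > 0.42.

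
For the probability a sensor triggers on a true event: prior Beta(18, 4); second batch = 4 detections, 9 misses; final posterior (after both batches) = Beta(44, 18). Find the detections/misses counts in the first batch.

22 detections and 5 misses

Because Beta–binomial updating is additive in the counts, the combined data contributed (α_post−α_prior, β_post−β_prior) successes and failures.
Total across both batches: 44−18=26 detections, 18−4=14 misses.
Subtract the second batch: 26−4=22 detections and 14−9=5 misses.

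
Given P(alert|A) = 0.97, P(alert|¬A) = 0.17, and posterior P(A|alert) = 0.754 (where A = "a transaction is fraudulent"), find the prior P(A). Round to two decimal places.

Bayes' rule in odds form gives O(A|E) = O(A)·[P(E|A)/P(E|¬A)], hence O(A) = O(A|E)/LR.
Posterior odds = 0.754/(1−0.754) = 3.0650. LR = 0.97/0.17 = 5.7059.
Prior odds = 3.0650/5.7059 = 0.5372, so P(A) = 0.5372/(1+0.5372) ≈ 0.35.

P(A) = 0.35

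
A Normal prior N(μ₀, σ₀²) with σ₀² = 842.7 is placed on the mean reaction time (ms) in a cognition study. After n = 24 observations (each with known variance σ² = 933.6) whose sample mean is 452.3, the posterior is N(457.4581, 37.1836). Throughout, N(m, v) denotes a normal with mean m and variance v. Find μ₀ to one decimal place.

μ₀ = 569.2

With known observation variance, the Normal–Normal posterior has precision τ_n = τ₀ + n/σ² and mean μ_n = (τ₀μ₀ + (n/σ²)x̄)/τ_n.
Here τ₀ = 1/842.7 = 0.001187 and τ_data = 24/933.6 = 0.025707, so τ_n = 0.026894.
Rearranging for μ₀: μ₀ = (μ_n·τ_n − τ_data·x̄)/τ₀ = (457.4581·0.026894 − 0.025707·452.3) / 0.001187 = 0.675602/0.001187 ≈ 569.2.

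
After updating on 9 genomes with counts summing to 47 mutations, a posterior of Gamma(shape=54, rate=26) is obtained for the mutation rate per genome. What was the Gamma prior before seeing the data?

Gamma(shape=7, rate=17)

A Gamma(α, β) prior (rate parametrization) on a Poisson rate with n observations summing to S gives posterior Gamma(α+S, β+n).
So α = 54 − 47 = 7 and β = 26 − 9 = 17.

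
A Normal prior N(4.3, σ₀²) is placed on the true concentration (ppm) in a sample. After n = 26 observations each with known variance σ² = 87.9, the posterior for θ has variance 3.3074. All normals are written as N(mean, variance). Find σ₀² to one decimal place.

σ₀² = 152.4

Posterior precision equals prior precision plus data precision: 1/σ_n² = 1/σ₀² + n/σ².
So 1/σ₀² = 1/3.3074 − 26/87.9 = 0.302352 − 0.295791 = 0.006561.
Hence σ₀² = 1/0.006561 ≈ 152.4.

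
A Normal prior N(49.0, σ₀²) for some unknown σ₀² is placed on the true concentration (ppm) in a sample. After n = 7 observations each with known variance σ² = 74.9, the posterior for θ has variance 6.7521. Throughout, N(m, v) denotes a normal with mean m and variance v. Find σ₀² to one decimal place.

σ₀² = 18.3

Posterior precision equals prior precision plus data precision: 1/σ_n² = 1/σ₀² + n/σ².
So 1/σ₀² = 1/6.7521 − 7/74.9 = 0.148102 − 0.093458 = 0.054644.
Hence σ₀² = 1/0.054644 ≈ 18.3.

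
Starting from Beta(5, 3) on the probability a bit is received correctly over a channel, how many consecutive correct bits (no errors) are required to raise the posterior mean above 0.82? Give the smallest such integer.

k = 9

After k correct bits and 0 errors the posterior is Beta(5+k, 3), with mean (5+k)/(5+3+k).
Set (5+k)/(8+k) > 0.82 and solve: k > (0.82·8 − 5)/(1 − 0.82) = 8.667.
The smallest integer exceeding 8.667 is 9.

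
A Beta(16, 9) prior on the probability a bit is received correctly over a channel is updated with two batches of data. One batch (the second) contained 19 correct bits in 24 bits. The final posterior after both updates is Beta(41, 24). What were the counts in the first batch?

Sequential conjugate updates are equivalent to a single update on the pooled data, so total successes = posterior α − prior α and total failures = posterior β − prior β.
Total across both batches: 41−16=25 correct bits, 24−9=15 errors.
Subtract the second batch: 25−19=6 correct bits and 15−5=10 errors.

6 correct bits and 10 errors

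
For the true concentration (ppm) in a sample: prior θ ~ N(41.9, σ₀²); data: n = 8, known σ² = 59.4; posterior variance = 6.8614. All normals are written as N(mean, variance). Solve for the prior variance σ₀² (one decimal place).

For the Normal–Normal model with known σ², precisions add: τ_n = τ₀ + n/σ².
So 1/σ₀² = 1/6.8614 − 8/59.4 = 0.145743 − 0.134680 = 0.011063.
Hence σ₀² = 1/0.011063 ≈ 90.4.

σ₀² = 90.4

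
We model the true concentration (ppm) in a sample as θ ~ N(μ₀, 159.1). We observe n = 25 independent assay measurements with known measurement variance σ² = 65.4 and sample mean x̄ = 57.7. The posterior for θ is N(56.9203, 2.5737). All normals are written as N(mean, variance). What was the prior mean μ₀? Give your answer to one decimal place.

With known observation variance, the Normal–Normal posterior has precision τ_n = τ₀ + n/σ² and mean μ_n = (τ₀μ₀ + (n/σ²)x̄)/τ_n.
Here τ₀ = 1/159.1 = 0.006285 and τ_data = 25/65.4 = 0.382263, so τ_n = 0.388548.
Rearranging for μ₀: μ₀ = (μ_n·τ_n − τ_data·x̄)/τ₀ = (56.9203·0.388548 − 0.382263·57.7) / 0.006285 = 0.059694/0.006285 ≈ 9.5.

μ₀ = 9.5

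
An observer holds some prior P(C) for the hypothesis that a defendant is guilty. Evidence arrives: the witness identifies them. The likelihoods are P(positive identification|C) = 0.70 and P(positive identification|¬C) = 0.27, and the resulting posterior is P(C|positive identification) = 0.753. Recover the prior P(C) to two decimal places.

P(C) = 0.54

In odds form, posterior odds = prior odds × likelihood ratio, so prior odds = posterior odds ÷ LR.
Posterior odds = 0.753/(1−0.753) = 3.0486. LR = 0.70/0.27 = 2.5926.
Prior odds = 3.0486/2.5926 = 1.1759, so P(C) = 1.1759/(1+1.1759) ≈ 0.54.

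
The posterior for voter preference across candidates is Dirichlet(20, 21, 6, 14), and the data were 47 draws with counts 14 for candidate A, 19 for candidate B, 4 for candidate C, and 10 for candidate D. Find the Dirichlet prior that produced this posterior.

For a Dirichlet(α) prior with multinomial counts c, the posterior is Dirichlet(α + c) componentwise.
Subtract each count from the matching posterior parameter: 20−14=6, 21−19=2, 6−4=2, 14−10=4.

Dirichlet(6, 2, 2, 4)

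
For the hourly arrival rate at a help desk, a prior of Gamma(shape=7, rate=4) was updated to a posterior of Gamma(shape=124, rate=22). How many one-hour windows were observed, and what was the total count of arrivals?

Gamma–Poisson conjugacy: posterior shape = α + Σxᵢ, posterior rate = β + n.
Matching: Σxᵢ = 124 − 7 = 117 and n = 22 − 4 = 18.

n = 18 one-hour windows with total 117 arrivals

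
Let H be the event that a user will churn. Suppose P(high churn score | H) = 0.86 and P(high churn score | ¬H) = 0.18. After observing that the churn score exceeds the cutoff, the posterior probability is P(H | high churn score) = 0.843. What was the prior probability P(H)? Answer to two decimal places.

Bayes' rule in odds form gives O(H|E) = O(H)·[P(E|H)/P(E|¬H)], hence O(H) = O(H|E)/LR.
Posterior odds = 0.843/(1−0.843) = 5.3694. LR = 0.86/0.18 = 4.7778.
Prior odds = 5.3694/4.7778 = 1.1238, so P(H) = 1.1238/(1+1.1238) ≈ 0.53.

P(H) = 0.53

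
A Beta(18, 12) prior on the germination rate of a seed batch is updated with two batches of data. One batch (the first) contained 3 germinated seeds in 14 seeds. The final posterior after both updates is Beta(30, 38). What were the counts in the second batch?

9 germinated seeds and 15 non-germinating seeds

Sequential conjugate updates are equivalent to a single update on the pooled data, so total successes = posterior α − prior α and total failures = posterior β − prior β.
Total across both batches: 30−18=12 germinated seeds, 38−12=26 non-germinating seeds.
Subtract the first batch: 12−3=9 germinated seeds and 26−11=15 non-germinating seeds.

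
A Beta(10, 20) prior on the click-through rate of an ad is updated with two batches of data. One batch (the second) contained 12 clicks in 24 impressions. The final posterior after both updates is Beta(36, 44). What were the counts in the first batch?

14 clicks and 12 non-clicks

Because Beta–binomial updating is additive in the counts, the combined data contributed (α_post−α_prior, β_post−β_prior) successes and failures.
Total across both batches: 36−10=26 clicks, 44−20=24 non-clicks.
Subtract the second batch: 26−12=14 clicks and 24−12=12 non-clicks.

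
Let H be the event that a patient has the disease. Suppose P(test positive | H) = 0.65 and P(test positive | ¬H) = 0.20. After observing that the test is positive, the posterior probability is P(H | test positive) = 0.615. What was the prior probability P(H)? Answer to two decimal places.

In odds form, posterior odds = prior odds × likelihood ratio, so prior odds = posterior odds ÷ LR.
Posterior odds = 0.615/(1−0.615) = 1.5974. LR = 0.65/0.20 = 3.2500.
Prior odds = 1.5974/3.2500 = 0.4915, so P(H) = 0.4915/(1+0.4915) ≈ 0.33.

P(H) = 0.33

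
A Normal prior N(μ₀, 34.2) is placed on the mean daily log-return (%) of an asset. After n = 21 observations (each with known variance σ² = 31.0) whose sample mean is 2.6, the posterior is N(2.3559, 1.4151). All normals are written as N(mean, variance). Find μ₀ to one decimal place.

μ₀ = -3.3

With known observation variance, the Normal–Normal posterior has precision τ_n = τ₀ + n/σ² and mean μ_n = (τ₀μ₀ + (n/σ²)x̄)/τ_n.
Here τ₀ = 1/34.2 = 0.029240 and τ_data = 21/31.0 = 0.677419, so τ_n = 0.706659.
Rearranging for μ₀: μ₀ = (μ_n·τ_n − τ_data·x̄)/τ₀ = (2.3559·0.706659 − 0.677419·2.6) / 0.029240 = -0.096471/0.029240 ≈ -3.3.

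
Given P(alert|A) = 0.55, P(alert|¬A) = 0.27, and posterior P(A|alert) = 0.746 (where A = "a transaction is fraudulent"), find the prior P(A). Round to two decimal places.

In odds form, posterior odds = prior odds × likelihood ratio, so prior odds = posterior odds ÷ LR.
Posterior odds = 0.746/(1−0.746) = 2.9370. LR = 0.55/0.27 = 2.0370.
Prior odds = 2.9370/2.0370 = 1.4418, so P(A) = 1.4418/(1+1.4418) ≈ 0.59.

P(A) = 0.59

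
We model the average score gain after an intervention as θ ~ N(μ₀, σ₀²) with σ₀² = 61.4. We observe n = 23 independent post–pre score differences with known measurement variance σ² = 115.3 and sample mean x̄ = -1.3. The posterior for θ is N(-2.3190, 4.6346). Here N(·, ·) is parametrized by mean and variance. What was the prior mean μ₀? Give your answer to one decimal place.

μ₀ = -14.8

With known observation variance, the Normal–Normal posterior has precision τ_n = τ₀ + n/σ² and mean μ_n = (τ₀μ₀ + (n/σ²)x̄)/τ_n.
Here τ₀ = 1/61.4 = 0.016287 and τ_data = 23/115.3 = 0.199480, so τ_n = 0.215767.
Rearranging for μ₀: μ₀ = (μ_n·τ_n − τ_data·x̄)/τ₀ = (-2.3190·0.215767 − 0.199480·-1.3) / 0.016287 = -0.241040/0.016287 ≈ -14.8.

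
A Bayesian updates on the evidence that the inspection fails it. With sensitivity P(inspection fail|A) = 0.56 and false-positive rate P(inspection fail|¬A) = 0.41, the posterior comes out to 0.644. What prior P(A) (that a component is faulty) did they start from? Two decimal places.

Bayes' rule in odds form gives O(A|E) = O(A)·[P(E|A)/P(E|¬A)], hence O(A) = O(A|E)/LR.
Posterior odds = 0.644/(1−0.644) = 1.8090. LR = 0.56/0.41 = 1.3659.
Prior odds = 1.8090/1.3659 = 1.3244, so P(A) = 1.3244/(1+1.3244) ≈ 0.57.

P(A) = 0.57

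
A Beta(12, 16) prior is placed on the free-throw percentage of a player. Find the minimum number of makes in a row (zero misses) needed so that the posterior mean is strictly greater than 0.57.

k = 10

After k makes and 0 misses the posterior is Beta(12+k, 16), with mean (12+k)/(12+16+k).
Set (12+k)/(28+k) > 0.57 and solve: k > (0.57·28 − 12)/(1 − 0.57) = 9.209.
The smallest integer exceeding 9.209 is 10.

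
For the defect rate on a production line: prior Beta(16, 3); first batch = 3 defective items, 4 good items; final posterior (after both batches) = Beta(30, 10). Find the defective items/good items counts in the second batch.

Because Beta–binomial updating is additive in the counts, the combined data contributed (α_post−α_prior, β_post−β_prior) successes and failures.
Total across both batches: 30−16=14 defective items, 10−3=7 good items.
Subtract the first batch: 14−3=11 defective items and 7−4=3 good items.

11 defective items and 3 good items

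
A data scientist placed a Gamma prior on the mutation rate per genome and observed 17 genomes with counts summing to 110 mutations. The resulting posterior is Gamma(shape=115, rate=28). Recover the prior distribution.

Gamma–Poisson conjugacy: posterior shape = α + Σxᵢ, posterior rate = β + n.
So α = 115 − 110 = 5 and β = 28 − 17 = 11.

Gamma(shape=5, rate=11)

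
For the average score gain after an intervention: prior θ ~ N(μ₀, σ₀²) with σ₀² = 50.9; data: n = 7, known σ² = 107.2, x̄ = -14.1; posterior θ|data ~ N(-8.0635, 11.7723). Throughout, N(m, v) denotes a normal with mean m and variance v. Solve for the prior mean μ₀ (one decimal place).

μ₀ = 12.0

The posterior mean is a precision-weighted average: μ_n = (τ₀μ₀ + τ_data·x̄)/(τ₀+τ_data), with τ₀=1/σ₀² and τ_data=n/σ².
Here τ₀ = 1/50.9 = 0.019646 and τ_data = 7/107.2 = 0.065299, so τ_n = 0.084945.
Rearranging for μ₀: μ₀ = (μ_n·τ_n − τ_data·x̄)/τ₀ = (-8.0635·0.084945 − 0.065299·-14.1) / 0.019646 = 0.235762/0.019646 ≈ 12.0.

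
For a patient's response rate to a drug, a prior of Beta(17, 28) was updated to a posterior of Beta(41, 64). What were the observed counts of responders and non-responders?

24 responders and 36 non-responders

Under Beta–binomial conjugacy the posterior parameters are (α+s, β+f).
So s = 41 − 17 = 24 and f = 64 − 28 = 36.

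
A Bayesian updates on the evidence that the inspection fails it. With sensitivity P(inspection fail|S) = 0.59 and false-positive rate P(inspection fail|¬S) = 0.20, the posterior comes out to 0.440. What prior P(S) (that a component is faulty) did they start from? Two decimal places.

P(S) = 0.21

Bayes' rule in odds form gives O(S|E) = O(S)·[P(E|S)/P(E|¬S)], hence O(S) = O(S|E)/LR.
Posterior odds = 0.440/(1−0.440) = 0.7857. LR = 0.59/0.20 = 2.9500.
Prior odds = 0.7857/2.9500 = 0.2663, so P(S) = 0.2663/(1+0.2663) ≈ 0.21.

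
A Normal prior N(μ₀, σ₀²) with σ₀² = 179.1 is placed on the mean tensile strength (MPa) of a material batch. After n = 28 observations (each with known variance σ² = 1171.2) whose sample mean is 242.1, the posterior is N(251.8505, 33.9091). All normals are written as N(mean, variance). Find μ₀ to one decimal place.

With known observation variance, the Normal–Normal posterior has precision τ_n = τ₀ + n/σ² and mean μ_n = (τ₀μ₀ + (n/σ²)x̄)/τ_n.
Here τ₀ = 1/179.1 = 0.005583 and τ_data = 28/1171.2 = 0.023907, so τ_n = 0.029490.
Rearranging for μ₀: μ₀ = (μ_n·τ_n − τ_data·x̄)/τ₀ = (251.8505·0.029490 − 0.023907·242.1) / 0.005583 = 1.639187/0.005583 ≈ 293.6.

μ₀ = 293.6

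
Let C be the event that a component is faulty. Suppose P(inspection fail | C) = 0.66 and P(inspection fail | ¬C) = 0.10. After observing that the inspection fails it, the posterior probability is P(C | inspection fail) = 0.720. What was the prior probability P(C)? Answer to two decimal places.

In odds form, posterior odds = prior odds × likelihood ratio, so prior odds = posterior odds ÷ LR.
Posterior odds = 0.720/(1−0.720) = 2.5714. LR = 0.66/0.10 = 6.6000.
Prior odds = 2.5714/6.6000 = 0.3896, so P(C) = 0.3896/(1+0.3896) ≈ 0.28.

P(C) = 0.28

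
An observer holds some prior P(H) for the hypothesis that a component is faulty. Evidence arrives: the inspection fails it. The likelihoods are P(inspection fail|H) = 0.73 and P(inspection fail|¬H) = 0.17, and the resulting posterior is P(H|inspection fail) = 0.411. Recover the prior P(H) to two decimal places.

Bayes' rule in odds form gives O(H|E) = O(H)·[P(E|H)/P(E|¬H)], hence O(H) = O(H|E)/LR.
Posterior odds = 0.411/(1−0.411) = 0.6978. LR = 0.73/0.17 = 4.2941.
Prior odds = 0.6978/4.2941 = 0.1625, so P(H) = 0.1625/(1+0.1625) ≈ 0.14.

P(H) = 0.14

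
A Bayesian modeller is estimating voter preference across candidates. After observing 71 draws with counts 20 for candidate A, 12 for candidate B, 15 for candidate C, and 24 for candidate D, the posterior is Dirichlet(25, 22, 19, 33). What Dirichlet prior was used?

For a Dirichlet(α) prior with multinomial counts c, the posterior is Dirichlet(α + c) componentwise.
Subtract each count from the matching posterior parameter: 25−20=5, 22−12=10, 19−15=4, 33−24=9.

Dirichlet(5, 10, 4, 9)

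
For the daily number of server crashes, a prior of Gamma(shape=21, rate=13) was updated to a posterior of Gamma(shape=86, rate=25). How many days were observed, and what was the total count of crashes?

A Gamma(α, β) prior (rate parametrization) on a Poisson rate with n observations summing to S gives posterior Gamma(α+S, β+n).
Matching: Σxᵢ = 86 − 21 = 65 and n = 25 − 13 = 12.

n = 12 days with total 65 crashes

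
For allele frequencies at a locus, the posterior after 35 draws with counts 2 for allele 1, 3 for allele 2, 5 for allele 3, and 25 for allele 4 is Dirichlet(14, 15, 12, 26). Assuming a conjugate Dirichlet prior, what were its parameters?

Dirichlet(12, 12, 7, 1)

For a Dirichlet(α) prior with multinomial counts c, the posterior is Dirichlet(α + c) componentwise.
Subtract each count from the matching posterior parameter: 14−2=12, 15−3=12, 12−5=7, 26−25=1.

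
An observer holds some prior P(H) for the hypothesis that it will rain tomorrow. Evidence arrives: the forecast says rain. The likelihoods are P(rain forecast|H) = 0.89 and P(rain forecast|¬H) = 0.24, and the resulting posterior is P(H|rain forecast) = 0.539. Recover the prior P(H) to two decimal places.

Bayes' rule in odds form gives O(H|E) = O(H)·[P(E|H)/P(E|¬H)], hence O(H) = O(H|E)/LR.
Posterior odds = 0.539/(1−0.539) = 1.1692. LR = 0.89/0.24 = 3.7083.
Prior odds = 1.1692/3.7083 = 0.3153, so P(H) = 0.3153/(1+0.3153) ≈ 0.24.

P(H) = 0.24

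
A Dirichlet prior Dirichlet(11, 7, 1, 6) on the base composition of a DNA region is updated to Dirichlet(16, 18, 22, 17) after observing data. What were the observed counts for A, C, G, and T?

For a Dirichlet(α) prior with multinomial counts c, the posterior is Dirichlet(α + c) componentwise.
Counts are posterior − prior componentwise: 16−11=5, 18−7=11, 22−1=21, 17−6=11.

counts (5, 11, 21, 11)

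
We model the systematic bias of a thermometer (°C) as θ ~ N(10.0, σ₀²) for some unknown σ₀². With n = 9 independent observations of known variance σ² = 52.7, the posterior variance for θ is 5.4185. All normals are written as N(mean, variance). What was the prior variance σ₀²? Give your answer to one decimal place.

σ₀² = 72.6

For the Normal–Normal model with known σ², precisions add: τ_n = τ₀ + n/σ².
So 1/σ₀² = 1/5.4185 − 9/52.7 = 0.184553 − 0.170778 = 0.013775.
Hence σ₀² = 1/0.013775 ≈ 72.6.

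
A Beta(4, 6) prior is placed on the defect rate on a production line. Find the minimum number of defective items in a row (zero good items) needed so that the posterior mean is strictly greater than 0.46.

After k defective items and 0 good items the posterior is Beta(4+k, 6), with mean (4+k)/(4+6+k).
Set (4+k)/(10+k) > 0.46 and solve: k > (0.46·10 − 4)/(1 − 0.46) = 1.111.
The smallest integer exceeding 1.111 is 2, and checking k=2: (6)/(12) = 0.5000 > 0.46.

k = 2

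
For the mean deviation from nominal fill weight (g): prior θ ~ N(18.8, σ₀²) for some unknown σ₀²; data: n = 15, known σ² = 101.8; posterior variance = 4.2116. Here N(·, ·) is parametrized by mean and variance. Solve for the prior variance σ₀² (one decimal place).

For the Normal–Normal model with known σ², precisions add: τ_n = τ₀ + n/σ².
So 1/σ₀² = 1/4.2116 − 15/101.8 = 0.237439 − 0.147348 = 0.090091.
Hence σ₀² = 1/0.090091 ≈ 11.1.

σ₀² = 11.1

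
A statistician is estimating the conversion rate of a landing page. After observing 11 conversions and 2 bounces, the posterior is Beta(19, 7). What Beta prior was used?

Beta(8, 5)

A Beta(a, b) prior with s successes and f failures in binomial data gives a Beta(a+s, b+f) posterior.
Subtract the data counts: 19−11=8, 7−2=5.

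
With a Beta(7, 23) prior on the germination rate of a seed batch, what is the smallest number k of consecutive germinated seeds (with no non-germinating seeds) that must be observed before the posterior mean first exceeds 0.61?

k = 29

After k germinated seeds and 0 non-germinating seeds the posterior is Beta(7+k, 23), with mean (7+k)/(7+23+k).
Set (7+k)/(30+k) > 0.61 and solve: k > (0.61·30 − 7)/(1 − 0.61) = 28.974.
The smallest integer exceeding 28.974 is 29, and checking k=29: (36)/(59) = 0.6102 > 0.61.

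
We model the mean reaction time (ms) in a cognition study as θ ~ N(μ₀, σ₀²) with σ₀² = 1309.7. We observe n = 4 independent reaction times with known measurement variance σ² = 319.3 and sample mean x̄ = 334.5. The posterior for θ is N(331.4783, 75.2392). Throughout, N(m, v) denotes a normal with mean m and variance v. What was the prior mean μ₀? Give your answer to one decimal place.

μ₀ = 281.9

The posterior mean is a precision-weighted average: μ_n = (τ₀μ₀ + τ_data·x̄)/(τ₀+τ_data), with τ₀=1/σ₀² and τ_data=n/σ².
Here τ₀ = 1/1309.7 = 0.000764 and τ_data = 4/319.3 = 0.012527, so τ_n = 0.013291.
Rearranging for μ₀: μ₀ = (μ_n·τ_n − τ_data·x̄)/τ₀ = (331.4783·0.013291 − 0.012527·334.5) / 0.000764 = 0.215397/0.000764 ≈ 281.9.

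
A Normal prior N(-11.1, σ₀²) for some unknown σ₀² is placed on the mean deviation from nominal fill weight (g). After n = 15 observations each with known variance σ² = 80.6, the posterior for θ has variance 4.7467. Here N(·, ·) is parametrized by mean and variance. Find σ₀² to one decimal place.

Posterior precision equals prior precision plus data precision: 1/σ_n² = 1/σ₀² + n/σ².
So 1/σ₀² = 1/4.7467 − 15/80.6 = 0.210673 − 0.186104 = 0.024569.
Hence σ₀² = 1/0.024569 ≈ 40.7.

σ₀² = 40.7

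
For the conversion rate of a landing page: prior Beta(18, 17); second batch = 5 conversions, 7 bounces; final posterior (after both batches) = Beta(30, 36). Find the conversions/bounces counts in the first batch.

Sequential conjugate updates are equivalent to a single update on the pooled data, so total successes = posterior α − prior α and total failures = posterior β − prior β.
Total across both batches: 30−18=12 conversions, 36−17=19 bounces.
Subtract the second batch: 12−5=7 conversions and 19−7=12 bounces.

7 conversions and 12 bounces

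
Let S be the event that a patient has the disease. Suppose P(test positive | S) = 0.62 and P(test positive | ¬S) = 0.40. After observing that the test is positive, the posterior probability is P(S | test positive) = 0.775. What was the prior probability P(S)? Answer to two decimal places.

Bayes' rule in odds form gives O(S|E) = O(S)·[P(E|S)/P(E|¬S)], hence O(S) = O(S|E)/LR.
Posterior odds = 0.775/(1−0.775) = 3.4444. LR = 0.62/0.40 = 1.5500.
Prior odds = 3.4444/1.5500 = 2.2222, so P(S) = 2.2222/(1+2.2222) ≈ 0.69.

P(S) = 0.69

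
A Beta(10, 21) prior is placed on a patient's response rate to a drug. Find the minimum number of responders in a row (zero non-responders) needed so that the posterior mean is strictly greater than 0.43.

After k responders and 0 non-responders the posterior is Beta(10+k, 21), with mean (10+k)/(10+21+k).
Set (10+k)/(31+k) > 0.43 and solve: k > (0.43·31 − 10)/(1 − 0.43) = 5.842.
The smallest integer exceeding 5.842 is 6.

k = 6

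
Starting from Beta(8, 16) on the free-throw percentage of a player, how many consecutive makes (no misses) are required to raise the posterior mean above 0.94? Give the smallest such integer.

After k makes and 0 misses the posterior is Beta(8+k, 16), with mean (8+k)/(8+16+k).
Set (8+k)/(24+k) > 0.94 and solve: k > (0.94·24 − 8)/(1 − 0.94) = 242.667.
The smallest integer exceeding 242.667 is 243, and checking k=243: (251)/(267) = 0.9401 > 0.94.

k = 243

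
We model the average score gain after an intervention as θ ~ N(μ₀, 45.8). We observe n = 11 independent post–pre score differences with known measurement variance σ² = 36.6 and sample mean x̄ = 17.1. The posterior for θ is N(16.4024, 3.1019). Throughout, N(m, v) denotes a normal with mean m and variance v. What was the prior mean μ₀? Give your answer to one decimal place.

μ₀ = 6.8

With known observation variance, the Normal–Normal posterior has precision τ_n = τ₀ + n/σ² and mean μ_n = (τ₀μ₀ + (n/σ²)x̄)/τ_n.
Here τ₀ = 1/45.8 = 0.021834 and τ_data = 11/36.6 = 0.300546, so τ_n = 0.322380.
Rearranging for μ₀: μ₀ = (μ_n·τ_n − τ_data·x̄)/τ₀ = (16.4024·0.322380 − 0.300546·17.1) / 0.021834 = 0.148469/0.021834 ≈ 6.8.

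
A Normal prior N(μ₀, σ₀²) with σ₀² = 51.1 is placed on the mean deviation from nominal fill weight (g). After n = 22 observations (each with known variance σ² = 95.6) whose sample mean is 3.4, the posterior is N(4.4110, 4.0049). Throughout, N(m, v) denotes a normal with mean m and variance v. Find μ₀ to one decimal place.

μ₀ = 16.3

With known observation variance, the Normal–Normal posterior has precision τ_n = τ₀ + n/σ² and mean μ_n = (τ₀μ₀ + (n/σ²)x̄)/τ_n.
Here τ₀ = 1/51.1 = 0.019569 and τ_data = 22/95.6 = 0.230126, so τ_n = 0.249695.
Rearranging for μ₀: μ₀ = (μ_n·τ_n − τ_data·x̄)/τ₀ = (4.4110·0.249695 − 0.230126·3.4) / 0.019569 = 0.318976/0.019569 ≈ 16.3.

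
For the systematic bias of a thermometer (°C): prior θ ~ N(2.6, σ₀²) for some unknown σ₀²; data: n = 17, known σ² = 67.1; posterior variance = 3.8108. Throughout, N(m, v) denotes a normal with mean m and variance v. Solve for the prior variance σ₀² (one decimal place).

For the Normal–Normal model with known σ², precisions add: τ_n = τ₀ + n/σ².
So 1/σ₀² = 1/3.8108 − 17/67.1 = 0.262412 − 0.253353 = 0.009059.
Hence σ₀² = 1/0.009059 ≈ 110.4.

σ₀² = 110.4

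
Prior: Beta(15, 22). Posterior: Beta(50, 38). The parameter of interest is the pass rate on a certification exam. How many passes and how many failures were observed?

Beta is conjugate to the binomial likelihood: posterior = Beta(a+s, b+f).
So s = 50 − 15 = 35 and f = 38 − 22 = 16.

35 passes and 16 failures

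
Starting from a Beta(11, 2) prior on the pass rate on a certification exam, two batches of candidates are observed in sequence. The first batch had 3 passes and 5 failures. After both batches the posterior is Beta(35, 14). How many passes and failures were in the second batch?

21 passes and 7 failures

Because Beta–binomial updating is additive in the counts, the combined data contributed (α_post−α_prior, β_post−β_prior) successes and failures.
Total across both batches: 35−11=24 passes, 14−2=12 failures.
Subtract the first batch: 24−3=21 passes and 12−5=7 failures.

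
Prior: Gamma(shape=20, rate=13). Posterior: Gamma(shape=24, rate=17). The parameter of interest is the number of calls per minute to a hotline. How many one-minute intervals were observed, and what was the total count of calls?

Gamma–Poisson conjugacy: posterior shape = α + Σxᵢ, posterior rate = β + n.
Matching: Σxᵢ = 24 − 20 = 4 and n = 17 − 13 = 4.

n = 4 one-minute intervals with total 4 calls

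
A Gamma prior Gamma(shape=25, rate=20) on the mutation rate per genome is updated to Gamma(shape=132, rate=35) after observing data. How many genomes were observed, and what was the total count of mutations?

Gamma–Poisson conjugacy: posterior shape = α + Σxᵢ, posterior rate = β + n.
Matching: Σxᵢ = 132 − 25 = 107 and n = 35 − 20 = 15.

n = 15 genomes with total 107 mutations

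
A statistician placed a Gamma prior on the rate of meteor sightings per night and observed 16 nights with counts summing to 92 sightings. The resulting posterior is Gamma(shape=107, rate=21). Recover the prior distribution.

A Gamma(α, β) prior (rate parametrization) on a Poisson rate with n observations summing to S gives posterior Gamma(α+S, β+n).
So α = 107 − 92 = 15 and β = 21 − 16 = 5.

Gamma(shape=15, rate=5)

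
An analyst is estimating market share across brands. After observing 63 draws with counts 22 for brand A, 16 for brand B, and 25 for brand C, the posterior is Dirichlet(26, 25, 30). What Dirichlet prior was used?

For a Dirichlet(α) prior with multinomial counts c, the posterior is Dirichlet(α + c) componentwise.
Subtract each count from the matching posterior parameter: 26−22=4, 25−16=9, 30−25=5.

Dirichlet(4, 9, 5)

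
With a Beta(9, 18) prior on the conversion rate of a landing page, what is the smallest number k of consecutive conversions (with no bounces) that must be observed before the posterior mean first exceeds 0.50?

After k conversions and 0 bounces the posterior is Beta(9+k, 18), with mean (9+k)/(9+18+k).
Set (9+k)/(27+k) > 0.50 and solve: k > (0.50·27 − 9)/(1 − 0.50) = 9.000.
The smallest integer exceeding 9.000 is 10, and checking k=10: (19)/(37) = 0.5135 > 0.50.

k = 10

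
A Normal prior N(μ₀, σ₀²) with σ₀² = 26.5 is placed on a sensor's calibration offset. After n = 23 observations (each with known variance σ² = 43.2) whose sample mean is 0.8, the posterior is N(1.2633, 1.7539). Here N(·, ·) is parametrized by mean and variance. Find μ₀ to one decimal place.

μ₀ = 7.8

The posterior mean is a precision-weighted average: μ_n = (τ₀μ₀ + τ_data·x̄)/(τ₀+τ_data), with τ₀=1/σ₀² and τ_data=n/σ².
Here τ₀ = 1/26.5 = 0.037736 and τ_data = 23/43.2 = 0.532407, so τ_n = 0.570143.
Rearranging for μ₀: μ₀ = (μ_n·τ_n − τ_data·x̄)/τ₀ = (1.2633·0.570143 − 0.532407·0.8) / 0.037736 = 0.294336/0.037736 ≈ 7.8.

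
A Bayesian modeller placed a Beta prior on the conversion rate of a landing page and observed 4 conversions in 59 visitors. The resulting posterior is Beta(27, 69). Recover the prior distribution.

Under Beta–binomial conjugacy the posterior parameters are (a+s, b+f).
Subtract the data counts: 27−4=23, 69−55=14.

Beta(23, 14)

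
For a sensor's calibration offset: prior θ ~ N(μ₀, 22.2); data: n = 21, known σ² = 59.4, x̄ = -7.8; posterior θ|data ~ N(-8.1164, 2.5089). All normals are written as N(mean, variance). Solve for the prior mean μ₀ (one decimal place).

The posterior mean is a precision-weighted average: μ_n = (τ₀μ₀ + τ_data·x̄)/(τ₀+τ_data), with τ₀=1/σ₀² and τ_data=n/σ².
Here τ₀ = 1/22.2 = 0.045045 and τ_data = 21/59.4 = 0.353535, so τ_n = 0.398580.
Rearranging for μ₀: μ₀ = (μ_n·τ_n − τ_data·x̄)/τ₀ = (-8.1164·0.398580 − 0.353535·-7.8) / 0.045045 = -0.477462/0.045045 ≈ -10.6.

μ₀ = -10.6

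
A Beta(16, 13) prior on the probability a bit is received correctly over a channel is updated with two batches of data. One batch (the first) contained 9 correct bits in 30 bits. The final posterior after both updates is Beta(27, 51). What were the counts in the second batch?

2 correct bits and 17 errors

Sequential conjugate updates are equivalent to a single update on the pooled data, so total successes = posterior α − prior α and total failures = posterior β − prior β.
Total across both batches: 27−16=11 correct bits, 51−13=38 errors.
Subtract the first batch: 11−9=2 correct bits and 38−21=17 errors.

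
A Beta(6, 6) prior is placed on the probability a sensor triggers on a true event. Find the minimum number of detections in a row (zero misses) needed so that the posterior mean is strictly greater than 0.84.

k = 26

After k detections and 0 misses the posterior is Beta(6+k, 6), with mean (6+k)/(6+6+k).
Set (6+k)/(12+k) > 0.84 and solve: k > (0.84·12 − 6)/(1 − 0.84) = 25.500.
The smallest integer exceeding 25.500 is 26.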